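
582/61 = 582/61  =  9.54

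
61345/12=5112 + 1/12=5112.08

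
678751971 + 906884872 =1585636843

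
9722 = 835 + 8887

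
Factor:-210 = - 2^1*3^1*5^1*7^1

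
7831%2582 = 85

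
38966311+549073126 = 588039437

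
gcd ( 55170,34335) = 45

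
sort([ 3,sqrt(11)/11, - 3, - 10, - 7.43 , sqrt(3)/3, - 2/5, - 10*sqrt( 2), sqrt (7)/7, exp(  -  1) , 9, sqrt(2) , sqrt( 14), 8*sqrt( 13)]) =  [ - 10*sqrt( 2), - 10 , - 7.43, - 3, - 2/5, sqrt(11)/11 , exp( - 1), sqrt(7) /7,  sqrt( 3) /3, sqrt(2 ), 3,sqrt( 14), 9, 8*sqrt( 13)] 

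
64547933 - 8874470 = 55673463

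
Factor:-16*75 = -2^4*3^1*5^2 = - 1200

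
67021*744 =49863624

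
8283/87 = 95 + 6/29 = 95.21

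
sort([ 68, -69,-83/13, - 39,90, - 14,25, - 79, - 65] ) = [  -  79,-69,-65, - 39, -14, - 83/13,25, 68,90]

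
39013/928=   39013/928= 42.04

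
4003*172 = 688516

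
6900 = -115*(-60)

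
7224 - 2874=4350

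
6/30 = 1/5 = 0.20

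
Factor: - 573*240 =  - 137520 = - 2^4*3^2*5^1*191^1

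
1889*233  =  440137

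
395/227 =395/227 = 1.74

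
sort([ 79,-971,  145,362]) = [ - 971,79, 145,362]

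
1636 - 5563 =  - 3927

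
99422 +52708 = 152130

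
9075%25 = 0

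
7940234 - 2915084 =5025150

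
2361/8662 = 2361/8662=0.27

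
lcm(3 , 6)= 6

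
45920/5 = 9184 = 9184.00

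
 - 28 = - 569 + 541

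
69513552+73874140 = 143387692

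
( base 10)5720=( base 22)bi0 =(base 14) 2128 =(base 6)42252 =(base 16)1658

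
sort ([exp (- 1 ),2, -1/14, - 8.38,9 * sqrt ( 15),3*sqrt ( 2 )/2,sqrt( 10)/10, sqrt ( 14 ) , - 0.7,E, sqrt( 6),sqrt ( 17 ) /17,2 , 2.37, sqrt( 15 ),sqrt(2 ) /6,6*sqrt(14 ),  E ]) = [ - 8.38, - 0.7 , - 1/14 , sqrt ( 2) /6, sqrt(17)/17,sqrt( 10)/10, exp ( - 1 ),2, 2,3*sqrt( 2 ) /2,  2.37,sqrt( 6 ),E,E,sqrt( 14 ),sqrt( 15), 6*sqrt ( 14),9*sqrt(15)]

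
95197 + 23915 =119112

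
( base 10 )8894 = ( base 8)21276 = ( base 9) 13172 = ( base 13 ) 4082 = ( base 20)124E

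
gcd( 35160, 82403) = 1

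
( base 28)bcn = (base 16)2317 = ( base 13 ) 4120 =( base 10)8983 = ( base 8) 21427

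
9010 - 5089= 3921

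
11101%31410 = 11101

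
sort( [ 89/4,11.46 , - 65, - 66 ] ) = [  -  66 , - 65, 11.46,89/4 ]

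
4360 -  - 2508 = 6868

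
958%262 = 172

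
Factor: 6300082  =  2^1*137^1*22993^1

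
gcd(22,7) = 1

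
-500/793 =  - 500/793=- 0.63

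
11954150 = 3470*3445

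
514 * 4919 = 2528366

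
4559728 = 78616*58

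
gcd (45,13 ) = 1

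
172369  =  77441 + 94928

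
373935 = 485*771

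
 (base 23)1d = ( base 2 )100100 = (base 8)44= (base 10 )36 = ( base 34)12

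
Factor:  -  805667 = -23^2 * 1523^1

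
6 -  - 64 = 70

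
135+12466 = 12601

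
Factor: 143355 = 3^1*5^1*19^1* 503^1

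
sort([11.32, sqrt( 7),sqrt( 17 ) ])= [sqrt( 7 ),sqrt(17 ), 11.32]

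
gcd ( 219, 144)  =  3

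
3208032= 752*4266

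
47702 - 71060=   -  23358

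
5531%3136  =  2395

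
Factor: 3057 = 3^1*1019^1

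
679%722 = 679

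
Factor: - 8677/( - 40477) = 17^( - 1)*2381^( - 1 )*8677^1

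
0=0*38806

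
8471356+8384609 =16855965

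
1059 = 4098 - 3039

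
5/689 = 5/689 = 0.01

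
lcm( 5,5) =5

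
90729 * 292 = 26492868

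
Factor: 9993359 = 9993359^1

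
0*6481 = 0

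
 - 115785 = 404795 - 520580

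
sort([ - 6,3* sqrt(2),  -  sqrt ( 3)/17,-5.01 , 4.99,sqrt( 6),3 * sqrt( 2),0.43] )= [ - 6, - 5.01,- sqrt(3) /17, 0.43,sqrt(6), 3*sqrt(2 ),3 * sqrt( 2),4.99]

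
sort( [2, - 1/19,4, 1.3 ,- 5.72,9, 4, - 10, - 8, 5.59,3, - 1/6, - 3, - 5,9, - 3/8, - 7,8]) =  [-10,-8, - 7 ,-5.72, - 5, - 3, - 3/8, - 1/6  , - 1/19,1.3,2,3,  4 , 4,5.59, 8, 9,  9 ]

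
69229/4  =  69229/4 = 17307.25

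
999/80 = 12 + 39/80  =  12.49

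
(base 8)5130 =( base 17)92D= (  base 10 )2648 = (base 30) 2s8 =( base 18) 832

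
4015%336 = 319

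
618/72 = 103/12 =8.58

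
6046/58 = 3023/29= 104.24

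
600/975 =8/13 = 0.62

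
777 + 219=996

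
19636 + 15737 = 35373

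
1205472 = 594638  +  610834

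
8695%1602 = 685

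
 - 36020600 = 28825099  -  64845699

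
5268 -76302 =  - 71034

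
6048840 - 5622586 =426254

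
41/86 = 41/86  =  0.48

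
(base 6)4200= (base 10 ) 936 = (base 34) ri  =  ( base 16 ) 3a8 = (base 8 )1650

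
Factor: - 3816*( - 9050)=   2^4 * 3^2*5^2*53^1 * 181^1 = 34534800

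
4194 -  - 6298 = 10492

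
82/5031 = 82/5031 = 0.02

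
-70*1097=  - 76790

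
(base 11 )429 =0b1000000011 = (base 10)515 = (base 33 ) FK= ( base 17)1D5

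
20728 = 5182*4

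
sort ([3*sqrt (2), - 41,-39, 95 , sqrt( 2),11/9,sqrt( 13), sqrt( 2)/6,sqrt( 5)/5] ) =[ - 41, - 39,sqrt(2)/6,sqrt ( 5)/5,  11/9, sqrt( 2), sqrt( 13),3*sqrt( 2),95]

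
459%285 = 174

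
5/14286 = 5/14286 = 0.00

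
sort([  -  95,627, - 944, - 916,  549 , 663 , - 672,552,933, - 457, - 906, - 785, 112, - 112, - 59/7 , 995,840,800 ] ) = [-944, - 916, - 906 , - 785  , -672, - 457,- 112, - 95, - 59/7,112 , 549,552,627, 663,800,840, 933,995]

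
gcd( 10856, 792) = 8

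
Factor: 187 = 11^1*17^1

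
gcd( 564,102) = 6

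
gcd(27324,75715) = 1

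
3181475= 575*5533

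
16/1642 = 8/821= 0.01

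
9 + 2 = 11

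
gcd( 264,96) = 24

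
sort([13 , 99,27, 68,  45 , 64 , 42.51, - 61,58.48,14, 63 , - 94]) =[ - 94 , - 61,13, 14, 27,42.51 , 45,58.48, 63 , 64,68, 99 ] 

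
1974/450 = 329/75 = 4.39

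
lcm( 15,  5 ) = 15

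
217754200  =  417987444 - 200233244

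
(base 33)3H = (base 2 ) 1110100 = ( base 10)116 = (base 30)3Q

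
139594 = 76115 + 63479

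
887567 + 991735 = 1879302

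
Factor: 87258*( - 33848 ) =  - 2953508784 =-  2^4*3^1*4231^1*14543^1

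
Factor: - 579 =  - 3^1*193^1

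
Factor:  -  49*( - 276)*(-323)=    - 2^2*3^1*7^2*17^1  *19^1*  23^1 =- 4368252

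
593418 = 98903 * 6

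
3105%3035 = 70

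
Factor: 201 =3^1*67^1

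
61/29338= 61/29338= 0.00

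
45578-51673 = -6095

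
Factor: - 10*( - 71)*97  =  2^1*5^1*71^1*97^1 =68870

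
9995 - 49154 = -39159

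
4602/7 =657 + 3/7= 657.43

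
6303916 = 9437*668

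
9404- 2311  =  7093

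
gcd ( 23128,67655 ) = 7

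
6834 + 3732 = 10566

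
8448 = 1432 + 7016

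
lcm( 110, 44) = 220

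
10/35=2/7= 0.29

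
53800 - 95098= - 41298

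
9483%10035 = 9483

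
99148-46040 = 53108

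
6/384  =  1/64 =0.02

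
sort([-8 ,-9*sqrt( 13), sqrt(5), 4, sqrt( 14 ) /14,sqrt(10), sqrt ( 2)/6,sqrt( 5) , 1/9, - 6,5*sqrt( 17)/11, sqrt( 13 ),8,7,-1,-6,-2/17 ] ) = [-9* sqrt ( 13 ),-8, - 6, - 6,-1,- 2/17, 1/9,sqrt (2)/6,sqrt(14)/14,5 * sqrt ( 17)/11, sqrt( 5),sqrt(5), sqrt(10 ),sqrt( 13),4, 7,8]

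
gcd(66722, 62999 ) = 73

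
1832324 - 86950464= - 85118140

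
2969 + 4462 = 7431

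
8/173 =8/173 = 0.05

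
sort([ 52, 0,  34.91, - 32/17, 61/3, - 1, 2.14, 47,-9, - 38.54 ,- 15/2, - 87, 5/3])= [-87,-38.54,-9, - 15/2,-32/17,  -  1, 0,5/3,2.14, 61/3,34.91, 47, 52]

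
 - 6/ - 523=6/523 = 0.01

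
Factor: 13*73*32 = 30368  =  2^5*13^1*73^1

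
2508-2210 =298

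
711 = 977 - 266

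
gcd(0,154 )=154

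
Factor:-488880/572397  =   - 240/281 = - 2^4*3^1 * 5^1* 281^( - 1)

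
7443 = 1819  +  5624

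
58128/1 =58128= 58128.00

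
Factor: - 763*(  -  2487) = 1897581 = 3^1*7^1*109^1*829^1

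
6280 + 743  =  7023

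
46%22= 2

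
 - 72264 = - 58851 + - 13413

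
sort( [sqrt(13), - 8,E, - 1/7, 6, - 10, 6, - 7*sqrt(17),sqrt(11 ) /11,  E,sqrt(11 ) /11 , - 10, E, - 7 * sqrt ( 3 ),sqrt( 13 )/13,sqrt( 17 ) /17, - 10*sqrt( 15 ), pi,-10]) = [ - 10*sqrt(15), - 7 * sqrt( 17), - 7 * sqrt( 3), - 10, -10, - 10,-8, - 1/7,sqrt(17)/17,  sqrt(13)/13,sqrt( 11 )/11, sqrt( 11) /11, E, E, E,pi, sqrt( 13),6,6]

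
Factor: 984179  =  7^1*59^1*2383^1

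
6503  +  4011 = 10514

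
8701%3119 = 2463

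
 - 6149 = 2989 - 9138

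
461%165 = 131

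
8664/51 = 169 + 15/17 =169.88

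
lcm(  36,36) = 36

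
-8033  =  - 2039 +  - 5994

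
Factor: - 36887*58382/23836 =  - 1076768417/11918= -2^ (  -  1)*59^( - 1)*101^( - 1)*29191^1*36887^1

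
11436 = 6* 1906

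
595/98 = 85/14 = 6.07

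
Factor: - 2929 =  - 29^1*101^1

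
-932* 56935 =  - 53063420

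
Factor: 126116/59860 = 769/365 = 5^ (- 1)*73^ ( - 1)*769^1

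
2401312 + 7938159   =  10339471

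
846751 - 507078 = 339673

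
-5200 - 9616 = -14816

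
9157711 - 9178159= - 20448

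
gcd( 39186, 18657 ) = 9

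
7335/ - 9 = - 815+0/1 = - 815.00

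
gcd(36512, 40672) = 32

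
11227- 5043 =6184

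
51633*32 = 1652256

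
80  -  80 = 0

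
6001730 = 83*72310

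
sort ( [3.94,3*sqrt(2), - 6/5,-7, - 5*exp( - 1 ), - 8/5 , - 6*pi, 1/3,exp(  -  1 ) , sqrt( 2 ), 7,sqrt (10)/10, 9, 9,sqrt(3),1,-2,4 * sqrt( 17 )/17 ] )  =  [-6*pi ,-7, - 2, - 5*exp( - 1 ), - 8/5,-6/5, sqrt( 10 ) /10, 1/3 , exp(-1 ), 4*sqrt( 17 )/17,1, sqrt( 2 ), sqrt( 3), 3.94,3*sqrt( 2 ), 7, 9,9]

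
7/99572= 7/99572 = 0.00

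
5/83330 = 1/16666  =  0.00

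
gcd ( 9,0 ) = 9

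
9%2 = 1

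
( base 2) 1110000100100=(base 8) 16044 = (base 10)7204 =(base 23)DE5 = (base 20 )i04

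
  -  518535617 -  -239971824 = - 278563793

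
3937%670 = 587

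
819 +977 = 1796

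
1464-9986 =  - 8522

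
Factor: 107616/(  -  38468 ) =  - 456/163 = - 2^3 * 3^1*19^1*163^( - 1) 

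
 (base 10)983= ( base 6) 4315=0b1111010111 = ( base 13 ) 5A8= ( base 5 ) 12413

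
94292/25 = 94292/25= 3771.68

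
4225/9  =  4225/9 = 469.44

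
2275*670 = 1524250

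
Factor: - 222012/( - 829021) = 252/941 = 2^2*3^2*7^1*941^( - 1) 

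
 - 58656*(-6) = 351936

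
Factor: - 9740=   -  2^2*5^1*487^1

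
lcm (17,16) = 272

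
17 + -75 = -58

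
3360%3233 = 127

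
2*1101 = 2202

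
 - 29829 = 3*( - 9943 )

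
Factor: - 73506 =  - 2^1*3^1 * 12251^1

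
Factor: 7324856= 2^3*7^1*11^2*23^1*47^1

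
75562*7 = 528934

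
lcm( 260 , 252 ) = 16380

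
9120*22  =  200640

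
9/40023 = 1/4447 = 0.00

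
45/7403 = 45/7403 = 0.01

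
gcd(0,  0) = 0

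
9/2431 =9/2431 = 0.00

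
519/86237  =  519/86237=0.01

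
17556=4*4389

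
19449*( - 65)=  - 1264185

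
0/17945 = 0 = 0.00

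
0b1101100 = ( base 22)4k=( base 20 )58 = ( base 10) 108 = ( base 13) 84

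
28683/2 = 28683/2  =  14341.50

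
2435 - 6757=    - 4322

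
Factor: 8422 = 2^1 * 4211^1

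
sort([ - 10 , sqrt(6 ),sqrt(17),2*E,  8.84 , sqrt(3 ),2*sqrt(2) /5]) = [ - 10,2*sqrt (2)/5, sqrt ( 3), sqrt( 6), sqrt( 17),2*E, 8.84]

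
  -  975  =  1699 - 2674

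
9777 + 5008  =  14785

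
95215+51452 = 146667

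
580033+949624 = 1529657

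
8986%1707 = 451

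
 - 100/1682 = - 1+791/841= -0.06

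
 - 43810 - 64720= - 108530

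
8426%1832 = 1098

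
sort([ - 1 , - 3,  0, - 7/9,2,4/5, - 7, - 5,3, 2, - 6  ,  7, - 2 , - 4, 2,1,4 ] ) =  [ - 7,-6, - 5, - 4, - 3 , - 2,-1, - 7/9,0,4/5,1, 2,2, 2,3, 4,  7 ] 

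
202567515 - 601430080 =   -  398862565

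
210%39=15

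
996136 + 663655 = 1659791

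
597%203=191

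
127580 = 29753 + 97827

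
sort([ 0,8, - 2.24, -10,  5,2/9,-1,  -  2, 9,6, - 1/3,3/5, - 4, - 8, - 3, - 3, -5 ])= [ - 10, - 8, - 5,-4, - 3 , - 3, - 2.24, - 2, - 1, - 1/3,0, 2/9, 3/5, 5,6,  8  ,  9]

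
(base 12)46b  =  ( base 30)lt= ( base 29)ML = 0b1010010011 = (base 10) 659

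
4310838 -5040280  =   - 729442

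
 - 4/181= - 1 + 177/181= - 0.02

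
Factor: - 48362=-2^1*24181^1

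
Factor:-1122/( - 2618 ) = 3/7 = 3^1*7^( - 1 )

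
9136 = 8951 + 185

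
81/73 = 1 + 8/73 = 1.11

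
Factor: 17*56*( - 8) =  - 2^6 * 7^1*17^1= - 7616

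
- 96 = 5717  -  5813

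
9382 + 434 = 9816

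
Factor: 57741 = 3^1*19^1*1013^1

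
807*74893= 60438651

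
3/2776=3/2776 = 0.00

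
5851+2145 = 7996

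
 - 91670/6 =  - 15279  +  2/3 = - 15278.33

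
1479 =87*17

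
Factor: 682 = 2^1*11^1*31^1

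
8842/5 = 1768 + 2/5= 1768.40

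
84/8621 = 84/8621 = 0.01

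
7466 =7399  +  67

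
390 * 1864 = 726960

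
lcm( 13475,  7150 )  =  350350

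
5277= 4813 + 464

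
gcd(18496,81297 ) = 1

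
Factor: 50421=3^1*7^5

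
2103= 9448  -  7345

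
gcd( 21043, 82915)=1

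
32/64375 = 32/64375 =0.00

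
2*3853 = 7706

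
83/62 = 83/62=1.34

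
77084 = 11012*7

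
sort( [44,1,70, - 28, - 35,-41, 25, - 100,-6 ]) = [ - 100, - 41, - 35,-28,- 6,1, 25,44, 70]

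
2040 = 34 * 60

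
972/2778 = 162/463 = 0.35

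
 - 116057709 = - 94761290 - 21296419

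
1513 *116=175508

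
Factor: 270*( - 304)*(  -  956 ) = 78468480 = 2^7 * 3^3 * 5^1*19^1*239^1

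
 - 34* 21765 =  - 740010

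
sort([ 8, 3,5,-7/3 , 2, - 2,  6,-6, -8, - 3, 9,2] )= [ - 8, - 6, - 3, - 7/3,  -  2, 2, 2, 3, 5,6,  8,9 ] 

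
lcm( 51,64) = 3264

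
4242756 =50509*84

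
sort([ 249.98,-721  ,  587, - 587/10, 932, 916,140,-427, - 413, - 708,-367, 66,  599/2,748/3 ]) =[ -721, -708, - 427, -413, - 367,-587/10, 66, 140, 748/3, 249.98, 599/2,587, 916,932 ] 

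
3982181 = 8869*449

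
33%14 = 5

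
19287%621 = 36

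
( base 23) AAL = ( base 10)5541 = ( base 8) 12645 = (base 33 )52U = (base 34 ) 4qx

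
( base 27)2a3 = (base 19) 4f2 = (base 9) 2333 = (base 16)6C3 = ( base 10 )1731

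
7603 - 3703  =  3900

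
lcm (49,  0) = 0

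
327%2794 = 327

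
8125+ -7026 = 1099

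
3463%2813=650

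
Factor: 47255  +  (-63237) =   -  2^1 * 61^1*131^1 = - 15982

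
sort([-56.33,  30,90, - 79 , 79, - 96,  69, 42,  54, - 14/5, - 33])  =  [ - 96, - 79, - 56.33, - 33 ,-14/5,  30, 42  ,  54 , 69,  79, 90] 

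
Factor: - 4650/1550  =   - 3  =  - 3^1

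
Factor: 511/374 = 2^ ( - 1)*7^1*11^( - 1) *17^( - 1)*73^1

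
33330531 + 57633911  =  90964442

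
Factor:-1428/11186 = -2^1 *3^1*47^( - 1) = -6/47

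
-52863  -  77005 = -129868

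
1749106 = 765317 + 983789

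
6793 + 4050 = 10843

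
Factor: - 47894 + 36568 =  - 2^1 * 7^1*809^1 = - 11326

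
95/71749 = 95/71749   =  0.00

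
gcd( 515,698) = 1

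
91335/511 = 178 + 377/511=178.74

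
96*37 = 3552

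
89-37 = 52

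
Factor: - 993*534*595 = -315505890 = -  2^1*3^2*5^1*7^1*17^1*89^1 *331^1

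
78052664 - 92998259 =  - 14945595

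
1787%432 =59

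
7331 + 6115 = 13446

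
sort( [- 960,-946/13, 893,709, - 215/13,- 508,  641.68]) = [-960,-508, - 946/13,-215/13, 641.68, 709,  893]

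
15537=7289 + 8248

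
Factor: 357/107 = 3^1*7^1*17^1*107^(-1 )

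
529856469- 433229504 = 96626965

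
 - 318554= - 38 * 8383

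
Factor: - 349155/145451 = - 3^2*5^1*7759^1 * 145451^(-1) 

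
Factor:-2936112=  - 2^4* 3^1*61169^1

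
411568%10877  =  9119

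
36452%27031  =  9421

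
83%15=8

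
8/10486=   4/5243 = 0.00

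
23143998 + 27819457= 50963455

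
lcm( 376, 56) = 2632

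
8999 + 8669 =17668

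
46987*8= 375896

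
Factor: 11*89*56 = 2^3 * 7^1*11^1*89^1 =54824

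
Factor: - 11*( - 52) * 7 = 4004= 2^2 * 7^1 * 11^1*13^1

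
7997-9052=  - 1055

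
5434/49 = 110 + 44/49 = 110.90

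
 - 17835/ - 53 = 17835/53 = 336.51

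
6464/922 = 3232/461 =7.01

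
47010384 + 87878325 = 134888709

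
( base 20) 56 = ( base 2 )1101010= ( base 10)106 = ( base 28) 3m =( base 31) 3d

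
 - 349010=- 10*34901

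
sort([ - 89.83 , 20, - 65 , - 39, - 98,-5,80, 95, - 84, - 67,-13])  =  [ - 98 , - 89.83, - 84, - 67, - 65,-39, - 13, - 5,20 , 80, 95] 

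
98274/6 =16379=   16379.00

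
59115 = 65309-6194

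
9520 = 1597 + 7923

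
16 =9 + 7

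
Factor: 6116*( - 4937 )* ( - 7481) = 2^2  *11^1 *139^1*4937^1*7481^1 = 225886490852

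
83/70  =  1 + 13/70 = 1.19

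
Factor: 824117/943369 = 19^( - 1)*41^( - 1 )*173^(  -  1)*117731^1  =  117731/134767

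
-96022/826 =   -  117 + 310/413= - 116.25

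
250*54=13500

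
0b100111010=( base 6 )1242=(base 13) 1b2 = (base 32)9Q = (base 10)314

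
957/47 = 20  +  17/47 =20.36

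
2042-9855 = -7813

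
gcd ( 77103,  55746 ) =9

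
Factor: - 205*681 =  - 139605 = - 3^1*5^1*41^1 *227^1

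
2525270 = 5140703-2615433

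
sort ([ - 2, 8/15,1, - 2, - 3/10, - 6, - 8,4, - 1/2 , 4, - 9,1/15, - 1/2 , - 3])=[ - 9, - 8, - 6, - 3,-2, -2,-1/2  , - 1/2, - 3/10,1/15, 8/15, 1 , 4,4] 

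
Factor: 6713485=5^1*1342697^1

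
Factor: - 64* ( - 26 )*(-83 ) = - 138112 = - 2^7*13^1*83^1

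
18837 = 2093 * 9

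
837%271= 24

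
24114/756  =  4019/126 = 31.90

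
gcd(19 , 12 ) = 1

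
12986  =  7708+5278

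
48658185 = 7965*6109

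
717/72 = 239/24  =  9.96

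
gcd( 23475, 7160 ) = 5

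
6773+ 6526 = 13299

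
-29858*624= - 18631392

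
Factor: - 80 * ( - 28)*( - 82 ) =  - 183680 = - 2^7*5^1*7^1*41^1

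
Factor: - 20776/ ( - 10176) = 49/24 = 2^(-3 )*3^(-1 )*7^2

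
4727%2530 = 2197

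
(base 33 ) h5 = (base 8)1066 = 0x236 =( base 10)566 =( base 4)20312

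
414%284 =130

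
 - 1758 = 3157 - 4915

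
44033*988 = 43504604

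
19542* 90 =1758780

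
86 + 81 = 167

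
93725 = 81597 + 12128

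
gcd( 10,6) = 2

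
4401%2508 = 1893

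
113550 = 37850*3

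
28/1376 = 7/344 = 0.02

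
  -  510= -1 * 510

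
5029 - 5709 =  - 680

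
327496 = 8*40937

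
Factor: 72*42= 2^4*3^3*7^1=3024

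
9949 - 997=8952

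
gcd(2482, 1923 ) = 1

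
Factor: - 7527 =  - 3^1*13^1*193^1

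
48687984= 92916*524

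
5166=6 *861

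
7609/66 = 7609/66 = 115.29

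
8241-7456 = 785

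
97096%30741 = 4873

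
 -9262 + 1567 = -7695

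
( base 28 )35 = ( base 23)3K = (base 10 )89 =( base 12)75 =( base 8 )131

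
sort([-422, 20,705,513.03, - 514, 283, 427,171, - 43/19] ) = [ - 514, - 422,-43/19,20,171, 283, 427,513.03,705] 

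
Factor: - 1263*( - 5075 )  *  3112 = 19947064200 = 2^3*3^1 * 5^2*7^1*29^1*389^1*421^1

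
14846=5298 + 9548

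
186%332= 186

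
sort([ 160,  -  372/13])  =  [ - 372/13,160 ]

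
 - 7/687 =-7/687 = - 0.01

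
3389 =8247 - 4858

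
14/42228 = 7/21114 = 0.00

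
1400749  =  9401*149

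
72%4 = 0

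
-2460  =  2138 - 4598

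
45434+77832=123266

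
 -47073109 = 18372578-65445687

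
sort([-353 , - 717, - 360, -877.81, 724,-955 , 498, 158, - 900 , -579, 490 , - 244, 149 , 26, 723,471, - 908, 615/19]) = [ - 955, - 908, - 900, -877.81, - 717 , - 579 , - 360, - 353, - 244, 26, 615/19,  149, 158 , 471,  490, 498,  723, 724 ]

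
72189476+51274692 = 123464168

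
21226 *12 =254712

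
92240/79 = 1167 + 47/79 = 1167.59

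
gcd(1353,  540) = 3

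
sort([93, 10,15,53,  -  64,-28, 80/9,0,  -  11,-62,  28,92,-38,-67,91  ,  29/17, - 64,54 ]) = [  -  67, - 64,-64, - 62,-38, - 28,  -  11,0, 29/17,  80/9,10, 15,  28 , 53, 54, 91,92,93]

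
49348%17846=13656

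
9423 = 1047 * 9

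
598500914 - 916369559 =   -  317868645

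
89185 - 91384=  - 2199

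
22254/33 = 7418/11=674.36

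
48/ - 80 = - 1 + 2/5 = -0.60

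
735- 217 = 518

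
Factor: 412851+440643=853494  =  2^1*3^1*59^1 * 2411^1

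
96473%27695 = 13388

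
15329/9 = 1703 + 2/9 = 1703.22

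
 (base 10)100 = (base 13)79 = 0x64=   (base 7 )202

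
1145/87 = 13 + 14/87 = 13.16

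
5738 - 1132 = 4606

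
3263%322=43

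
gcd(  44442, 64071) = 27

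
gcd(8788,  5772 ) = 52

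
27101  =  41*661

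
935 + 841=1776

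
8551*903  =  7721553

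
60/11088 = 5/924 = 0.01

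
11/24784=11/24784= 0.00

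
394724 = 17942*22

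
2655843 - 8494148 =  - 5838305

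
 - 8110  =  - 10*811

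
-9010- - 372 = -8638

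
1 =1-0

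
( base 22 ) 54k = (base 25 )413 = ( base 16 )9e0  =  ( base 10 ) 2528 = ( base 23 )4HL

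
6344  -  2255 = 4089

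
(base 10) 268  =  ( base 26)a8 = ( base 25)AI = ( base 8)414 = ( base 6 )1124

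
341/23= 14+19/23 = 14.83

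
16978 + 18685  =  35663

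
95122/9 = 10569 + 1/9  =  10569.11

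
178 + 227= 405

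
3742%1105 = 427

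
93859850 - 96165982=-2306132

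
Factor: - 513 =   -  3^3*19^1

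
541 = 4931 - 4390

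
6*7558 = 45348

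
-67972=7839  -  75811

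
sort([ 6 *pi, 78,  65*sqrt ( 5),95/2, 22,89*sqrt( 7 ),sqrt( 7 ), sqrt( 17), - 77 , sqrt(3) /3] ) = [  -  77,sqrt (3 )/3,sqrt( 7 ),sqrt(17 ) , 6*pi,22, 95/2 , 78,65*sqrt ( 5), 89*sqrt( 7)]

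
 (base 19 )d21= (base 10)4732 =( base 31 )4sk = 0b1001001111100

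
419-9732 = - 9313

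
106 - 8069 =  - 7963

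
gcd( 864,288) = 288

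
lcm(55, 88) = 440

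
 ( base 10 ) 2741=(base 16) ab5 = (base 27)3KE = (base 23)544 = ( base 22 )5ed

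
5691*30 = 170730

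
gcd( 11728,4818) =2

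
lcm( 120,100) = 600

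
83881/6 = 13980  +  1/6 = 13980.17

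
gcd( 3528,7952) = 56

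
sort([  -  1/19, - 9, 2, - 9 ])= [-9,- 9, - 1/19,2]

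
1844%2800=1844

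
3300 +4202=7502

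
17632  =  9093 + 8539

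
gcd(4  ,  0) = 4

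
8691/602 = 8691/602 = 14.44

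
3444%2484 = 960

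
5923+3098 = 9021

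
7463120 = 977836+6485284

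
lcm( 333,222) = 666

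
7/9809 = 7/9809 = 0.00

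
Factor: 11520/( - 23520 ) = -24/49 = - 2^3*3^1*7^(-2)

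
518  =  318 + 200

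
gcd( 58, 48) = 2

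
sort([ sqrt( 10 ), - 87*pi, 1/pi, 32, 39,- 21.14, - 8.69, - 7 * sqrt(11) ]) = [ - 87*pi, - 7*sqrt(11), - 21.14, - 8.69,1/pi,sqrt( 10),  32,39]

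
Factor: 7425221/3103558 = 2^(-1 )*61^( - 1 )*383^1*19387^1* 25439^(-1)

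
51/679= 51/679 = 0.08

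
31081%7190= 2321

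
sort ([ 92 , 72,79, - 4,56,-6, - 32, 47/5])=[ - 32, - 6 ,-4,47/5, 56, 72 , 79, 92]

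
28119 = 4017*7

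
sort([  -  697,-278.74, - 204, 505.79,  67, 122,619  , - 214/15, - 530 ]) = [ - 697,-530,- 278.74,-204, - 214/15, 67, 122,505.79,619 ] 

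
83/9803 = 83/9803 =0.01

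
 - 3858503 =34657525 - 38516028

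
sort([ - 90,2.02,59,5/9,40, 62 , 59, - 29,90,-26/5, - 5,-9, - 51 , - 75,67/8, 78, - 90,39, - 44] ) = [ - 90,- 90,-75, - 51, - 44, - 29, - 9, - 26/5, - 5, 5/9 , 2.02, 67/8, 39, 40, 59  ,  59,  62, 78, 90]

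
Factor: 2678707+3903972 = 6582679 = 47^1 *140057^1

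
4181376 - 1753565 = 2427811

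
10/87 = 10/87 = 0.11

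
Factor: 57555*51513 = 2964830715  =  3^3*5^1*7^1*11^1*223^1*1279^1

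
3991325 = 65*61405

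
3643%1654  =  335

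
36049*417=15032433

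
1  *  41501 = 41501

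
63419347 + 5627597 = 69046944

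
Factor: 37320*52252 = 1950044640 = 2^5*3^1*5^1*311^1*13063^1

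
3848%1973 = 1875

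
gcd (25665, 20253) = 3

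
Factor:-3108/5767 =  - 2^2*3^1*7^1*37^1*73^(-1)*79^ ( - 1) 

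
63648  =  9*7072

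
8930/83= 107 + 49/83  =  107.59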